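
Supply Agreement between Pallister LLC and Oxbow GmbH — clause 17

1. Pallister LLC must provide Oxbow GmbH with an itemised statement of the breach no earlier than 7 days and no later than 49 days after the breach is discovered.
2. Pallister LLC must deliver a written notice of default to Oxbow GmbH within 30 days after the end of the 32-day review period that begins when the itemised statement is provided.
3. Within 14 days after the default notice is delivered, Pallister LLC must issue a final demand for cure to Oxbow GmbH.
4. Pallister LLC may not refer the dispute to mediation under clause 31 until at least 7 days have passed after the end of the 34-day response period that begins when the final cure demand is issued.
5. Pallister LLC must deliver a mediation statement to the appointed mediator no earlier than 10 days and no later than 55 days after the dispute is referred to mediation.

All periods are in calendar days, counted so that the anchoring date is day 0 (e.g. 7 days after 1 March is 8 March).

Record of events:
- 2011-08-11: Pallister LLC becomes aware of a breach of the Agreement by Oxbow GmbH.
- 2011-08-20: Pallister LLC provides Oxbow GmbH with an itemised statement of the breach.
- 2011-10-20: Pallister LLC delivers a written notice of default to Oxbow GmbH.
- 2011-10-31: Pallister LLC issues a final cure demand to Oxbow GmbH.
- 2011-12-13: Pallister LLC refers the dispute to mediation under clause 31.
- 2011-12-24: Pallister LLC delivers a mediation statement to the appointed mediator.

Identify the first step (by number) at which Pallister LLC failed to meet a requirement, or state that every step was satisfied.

None — every step was satisfied

Step 1 — 7 and 49 days from 2011-08-11 (when the breach is discovered) are 2011-08-18 and 2011-09-29 respectively; 2011-08-20 falls inside that range.
Step 2 — counting 30 days from 2011-09-21 (end of the 32-day review period, which began when the itemised statement is provided on 2011-08-20) gives a deadline of 2011-10-21; 2011-10-20 is within that limit.
Step 3 — counting 14 days from 2011-10-20 (when the default notice is delivered) gives a deadline of 2011-11-03; done 2011-10-31 — timely.
Step 4 — must wait 7 days from 2011-12-04 (end of the 34-day response period, which began when the final cure demand is issued on 2011-10-31), so not before 2011-12-11; 2011-12-13 is on or after that date.
Step 5 — 10 and 55 days from 2011-12-13 (when the dispute is referred to mediation) are 2011-12-23 and 2012-02-06 respectively; done 2011-12-24 — within the window.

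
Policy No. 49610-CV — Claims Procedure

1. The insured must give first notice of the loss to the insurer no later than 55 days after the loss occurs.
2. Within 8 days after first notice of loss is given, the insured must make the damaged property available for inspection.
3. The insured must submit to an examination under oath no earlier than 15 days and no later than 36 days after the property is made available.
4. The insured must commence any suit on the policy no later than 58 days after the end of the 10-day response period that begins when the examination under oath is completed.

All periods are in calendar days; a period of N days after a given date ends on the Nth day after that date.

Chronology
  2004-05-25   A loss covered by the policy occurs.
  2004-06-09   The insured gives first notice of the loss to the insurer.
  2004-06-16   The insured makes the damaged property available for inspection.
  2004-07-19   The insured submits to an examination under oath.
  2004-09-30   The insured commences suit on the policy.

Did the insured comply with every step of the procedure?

No

(1) due by 2004-05-25 + 55 days = 2004-07-19; completed 2004-06-09, before the deadline.
(2) due by 2004-06-09 + 8 days = 2004-06-17; done 2004-06-16 — timely.
(3) the permitted window runs from 2004-06-16 + 15 = 2004-07-01 to 2004-06-16 + 36 = 2004-07-22; done 2004-07-19, which is between those dates.
(4) due by 2004-07-29 + 58 days = 2004-09-25; done 2004-09-30 — 5 days late.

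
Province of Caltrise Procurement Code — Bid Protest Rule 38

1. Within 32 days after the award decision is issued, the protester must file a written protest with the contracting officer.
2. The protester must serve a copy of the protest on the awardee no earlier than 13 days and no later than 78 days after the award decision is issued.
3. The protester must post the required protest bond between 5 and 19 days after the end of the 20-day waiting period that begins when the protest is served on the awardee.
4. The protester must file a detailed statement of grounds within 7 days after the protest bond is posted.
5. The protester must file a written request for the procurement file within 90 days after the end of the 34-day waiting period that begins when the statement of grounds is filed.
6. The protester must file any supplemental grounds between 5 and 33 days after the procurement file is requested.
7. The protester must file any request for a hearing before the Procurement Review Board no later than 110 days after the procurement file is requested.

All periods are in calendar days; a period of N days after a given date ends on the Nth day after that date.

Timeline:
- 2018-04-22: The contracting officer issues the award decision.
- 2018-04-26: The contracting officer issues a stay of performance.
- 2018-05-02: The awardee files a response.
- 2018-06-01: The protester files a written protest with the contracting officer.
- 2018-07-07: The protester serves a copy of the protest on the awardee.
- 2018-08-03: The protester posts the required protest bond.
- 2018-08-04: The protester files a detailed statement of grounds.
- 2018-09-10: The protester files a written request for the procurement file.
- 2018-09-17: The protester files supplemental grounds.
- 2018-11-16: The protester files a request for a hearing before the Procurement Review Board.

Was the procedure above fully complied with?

No

Step 1 — counting 32 days from 2018-04-22 (when the award decision is issued) gives a deadline of 2018-05-24; 2018-06-01 misses that deadline by 8 days.
The analysis stops there.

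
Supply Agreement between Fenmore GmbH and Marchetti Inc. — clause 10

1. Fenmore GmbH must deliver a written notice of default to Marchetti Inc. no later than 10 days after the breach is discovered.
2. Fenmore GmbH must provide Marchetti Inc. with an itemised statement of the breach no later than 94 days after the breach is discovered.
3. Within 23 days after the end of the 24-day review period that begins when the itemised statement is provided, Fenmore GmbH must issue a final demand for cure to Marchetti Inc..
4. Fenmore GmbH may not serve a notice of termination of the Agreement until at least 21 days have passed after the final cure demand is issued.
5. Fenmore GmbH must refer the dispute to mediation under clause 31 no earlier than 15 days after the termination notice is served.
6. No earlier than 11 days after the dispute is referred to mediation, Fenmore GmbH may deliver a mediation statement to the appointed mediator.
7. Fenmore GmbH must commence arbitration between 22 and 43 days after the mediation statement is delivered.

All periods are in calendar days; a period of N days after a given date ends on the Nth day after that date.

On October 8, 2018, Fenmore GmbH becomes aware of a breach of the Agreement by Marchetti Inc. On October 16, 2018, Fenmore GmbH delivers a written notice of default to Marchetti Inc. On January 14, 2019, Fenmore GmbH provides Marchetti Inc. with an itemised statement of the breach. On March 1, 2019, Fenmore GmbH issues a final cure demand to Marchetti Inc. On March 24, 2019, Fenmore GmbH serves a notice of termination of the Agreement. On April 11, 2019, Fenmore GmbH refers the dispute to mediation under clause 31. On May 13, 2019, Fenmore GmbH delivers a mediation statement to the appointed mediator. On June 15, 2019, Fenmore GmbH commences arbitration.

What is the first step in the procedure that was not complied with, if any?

Step 2

Step 1 — counting 10 days from October 8, 2018 (when the breach is discovered) gives a deadline of October 18, 2018; completed October 16, 2018, before the deadline.
Step 2 — counting 94 days from October 8, 2018 (when the breach is discovered) gives a deadline of January 10, 2019; January 14, 2019 misses that deadline by 4 days.
Later steps need not be reached.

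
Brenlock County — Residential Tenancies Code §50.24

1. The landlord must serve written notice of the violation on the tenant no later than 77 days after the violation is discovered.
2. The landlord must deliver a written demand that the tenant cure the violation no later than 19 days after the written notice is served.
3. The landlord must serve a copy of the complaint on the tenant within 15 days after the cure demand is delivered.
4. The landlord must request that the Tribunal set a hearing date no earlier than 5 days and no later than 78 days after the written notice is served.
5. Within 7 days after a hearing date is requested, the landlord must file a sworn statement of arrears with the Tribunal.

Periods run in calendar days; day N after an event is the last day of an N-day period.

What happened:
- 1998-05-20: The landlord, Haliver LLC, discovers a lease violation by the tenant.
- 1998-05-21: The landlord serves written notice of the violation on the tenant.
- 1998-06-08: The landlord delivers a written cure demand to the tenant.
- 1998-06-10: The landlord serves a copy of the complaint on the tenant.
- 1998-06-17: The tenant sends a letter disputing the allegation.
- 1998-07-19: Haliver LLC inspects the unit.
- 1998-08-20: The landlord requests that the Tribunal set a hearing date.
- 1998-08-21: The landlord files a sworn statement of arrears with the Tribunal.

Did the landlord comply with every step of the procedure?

No

Step 1 — counting 77 days from 1998-05-20 (when the violation is discovered) gives a deadline of 1998-08-05; 1998-05-21 is within that limit.
Step 2 — counting 19 days from 1998-05-21 (when the written notice is served) gives a deadline of 1998-06-09; done 1998-06-08 — timely.
Step 3 — counting 15 days from 1998-06-08 (when the cure demand is delivered) gives a deadline of 1998-06-23; completed 1998-06-10, before the deadline.
Step 4 — 5 and 78 days from 1998-05-21 (when the written notice is served) are 1998-05-26 and 1998-08-07 respectively; 1998-08-20 is 13 days past the end of the window.
That is the first point of non-compliance.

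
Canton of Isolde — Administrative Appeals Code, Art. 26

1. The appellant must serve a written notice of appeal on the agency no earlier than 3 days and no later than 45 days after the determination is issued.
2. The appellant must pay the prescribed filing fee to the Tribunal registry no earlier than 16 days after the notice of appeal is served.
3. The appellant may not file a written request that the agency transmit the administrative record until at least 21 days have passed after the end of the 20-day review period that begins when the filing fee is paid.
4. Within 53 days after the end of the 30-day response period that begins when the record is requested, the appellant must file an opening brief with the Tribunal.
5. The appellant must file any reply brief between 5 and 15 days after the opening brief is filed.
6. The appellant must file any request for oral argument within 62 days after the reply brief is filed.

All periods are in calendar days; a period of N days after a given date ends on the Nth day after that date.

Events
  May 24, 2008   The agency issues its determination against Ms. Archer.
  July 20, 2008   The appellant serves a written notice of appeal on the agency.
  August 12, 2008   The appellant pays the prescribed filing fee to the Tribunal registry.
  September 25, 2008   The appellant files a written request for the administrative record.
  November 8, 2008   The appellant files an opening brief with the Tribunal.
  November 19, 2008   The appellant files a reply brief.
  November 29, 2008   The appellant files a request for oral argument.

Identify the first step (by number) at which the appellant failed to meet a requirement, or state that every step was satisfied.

Step 1

Step 1: the window is 3–45 days after May 24, 2008 (when the determination is issued), so May 27, 2008 through July 8, 2008; July 20, 2008 is 12 days past the end of the window.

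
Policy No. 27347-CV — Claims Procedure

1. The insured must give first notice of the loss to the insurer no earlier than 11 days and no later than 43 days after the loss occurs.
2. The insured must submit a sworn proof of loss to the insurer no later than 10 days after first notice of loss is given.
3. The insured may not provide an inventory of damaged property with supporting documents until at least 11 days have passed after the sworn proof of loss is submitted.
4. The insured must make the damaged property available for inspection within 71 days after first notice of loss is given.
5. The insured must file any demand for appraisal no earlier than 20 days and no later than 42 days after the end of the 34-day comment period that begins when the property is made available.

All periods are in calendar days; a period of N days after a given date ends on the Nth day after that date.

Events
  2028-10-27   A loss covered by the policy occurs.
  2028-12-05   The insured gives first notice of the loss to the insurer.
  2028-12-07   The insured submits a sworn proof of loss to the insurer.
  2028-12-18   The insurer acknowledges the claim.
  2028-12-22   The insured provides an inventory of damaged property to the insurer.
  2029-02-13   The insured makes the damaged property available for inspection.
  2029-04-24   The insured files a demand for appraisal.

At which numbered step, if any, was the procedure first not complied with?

None — every step was satisfied

Step 1: the window is 11–43 days after 2028-10-27 (when the loss occurs), so 2028-11-07 through 2028-12-09; done 2028-12-05 — within the window.
Step 2: 10 days after 2028-12-05 (when first notice of loss is given) is 2028-12-15; completed 2028-12-07, before the deadline.
Step 3: the earliest permitted date is 11 days after 2028-12-07 (when the sworn proof of loss is submitted), i.e. 2028-12-18; done 2028-12-22 — permitted.
Step 4: 71 days after 2028-12-05 (when first notice of loss is given) is 2029-02-14; completed 2029-02-13, before the deadline.
Step 5: the window is 20–42 days after 2029-03-19 (end of the 34-day comment period, which began when the property is made available on 2029-02-13), so 2029-04-08 through 2029-04-30; done 2029-04-24, which is between those dates.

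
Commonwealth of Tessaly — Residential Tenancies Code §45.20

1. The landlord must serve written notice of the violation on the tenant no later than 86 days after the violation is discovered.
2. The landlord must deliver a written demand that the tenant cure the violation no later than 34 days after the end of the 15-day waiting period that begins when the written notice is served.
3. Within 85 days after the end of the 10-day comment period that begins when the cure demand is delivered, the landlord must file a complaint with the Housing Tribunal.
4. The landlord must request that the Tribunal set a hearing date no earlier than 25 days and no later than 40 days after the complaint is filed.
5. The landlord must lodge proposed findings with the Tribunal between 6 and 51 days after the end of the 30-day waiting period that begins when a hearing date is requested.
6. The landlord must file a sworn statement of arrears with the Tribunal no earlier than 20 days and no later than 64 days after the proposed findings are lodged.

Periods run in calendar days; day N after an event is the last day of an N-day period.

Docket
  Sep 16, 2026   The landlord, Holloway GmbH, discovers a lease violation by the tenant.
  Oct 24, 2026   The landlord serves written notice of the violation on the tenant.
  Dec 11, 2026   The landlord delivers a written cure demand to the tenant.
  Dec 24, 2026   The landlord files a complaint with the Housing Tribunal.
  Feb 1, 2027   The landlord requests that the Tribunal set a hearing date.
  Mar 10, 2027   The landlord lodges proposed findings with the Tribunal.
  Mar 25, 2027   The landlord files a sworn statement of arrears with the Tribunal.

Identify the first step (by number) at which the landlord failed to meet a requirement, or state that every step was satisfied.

Step 6

(1) due by Sep 16, 2026 + 86 days = Dec 11, 2026; completed Oct 24, 2026, before the deadline.
(2) due by Nov 8, 2026 + 34 days = Dec 12, 2026; Dec 11, 2026 is within that limit.
(3) due by Dec 21, 2026 + 85 days = Mar 16, 2027; completed Dec 24, 2026, before the deadline.
(4) the permitted window runs from Dec 24, 2026 + 25 = Jan 18, 2027 to Dec 24, 2026 + 40 = Feb 2, 2027; done Feb 1, 2027, which is between those dates.
(5) the permitted window runs from Mar 3, 2027 + 6 = Mar 9, 2027 to Mar 3, 2027 + 51 = Apr 23, 2027; Mar 10, 2027 falls inside that range.
(6) the permitted window runs from Mar 10, 2027 + 20 = Mar 30, 2027 to Mar 10, 2027 + 64 = May 13, 2027; Mar 25, 2027 is 5 days too early.
The analysis stops there.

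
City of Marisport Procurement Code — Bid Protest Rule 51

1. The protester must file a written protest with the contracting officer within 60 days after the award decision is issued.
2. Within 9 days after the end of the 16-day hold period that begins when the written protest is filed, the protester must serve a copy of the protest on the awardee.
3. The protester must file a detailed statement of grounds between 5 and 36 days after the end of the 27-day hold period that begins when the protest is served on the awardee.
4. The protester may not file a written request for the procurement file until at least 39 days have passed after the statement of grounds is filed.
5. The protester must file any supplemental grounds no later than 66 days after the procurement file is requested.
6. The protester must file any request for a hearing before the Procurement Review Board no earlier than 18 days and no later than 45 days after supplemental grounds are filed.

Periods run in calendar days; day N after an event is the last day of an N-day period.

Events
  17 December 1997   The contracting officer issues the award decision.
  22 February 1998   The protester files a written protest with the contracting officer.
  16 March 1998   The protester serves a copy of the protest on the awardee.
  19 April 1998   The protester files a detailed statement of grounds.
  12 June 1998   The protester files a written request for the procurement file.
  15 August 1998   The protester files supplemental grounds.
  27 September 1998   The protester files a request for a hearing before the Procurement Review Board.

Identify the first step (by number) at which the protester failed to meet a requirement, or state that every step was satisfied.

Step 1

Step 1 — counting 60 days from 17 December 1997 (when the award decision is issued) gives a deadline of 15 February 1998; done 22 February 1998 — 7 days late.
No need to go further; step 1 was not satisfied.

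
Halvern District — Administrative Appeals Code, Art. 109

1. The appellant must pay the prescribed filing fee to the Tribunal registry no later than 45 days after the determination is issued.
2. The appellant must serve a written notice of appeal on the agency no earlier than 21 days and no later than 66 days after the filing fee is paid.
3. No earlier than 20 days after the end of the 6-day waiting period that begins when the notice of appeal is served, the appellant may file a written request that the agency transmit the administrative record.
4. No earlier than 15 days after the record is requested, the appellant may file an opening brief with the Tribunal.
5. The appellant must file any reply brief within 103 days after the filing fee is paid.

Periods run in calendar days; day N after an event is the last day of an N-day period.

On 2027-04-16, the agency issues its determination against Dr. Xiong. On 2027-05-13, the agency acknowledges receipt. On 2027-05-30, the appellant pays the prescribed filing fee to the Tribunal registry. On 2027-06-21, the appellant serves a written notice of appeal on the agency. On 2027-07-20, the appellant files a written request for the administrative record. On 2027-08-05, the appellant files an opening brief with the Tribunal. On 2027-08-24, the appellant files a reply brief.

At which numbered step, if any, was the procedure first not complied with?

(1) due by 2027-04-16 + 45 days = 2027-05-31; done 2027-05-30 — timely.
(2) the permitted window runs from 2027-05-30 + 21 = 2027-06-20 to 2027-05-30 + 66 = 2027-08-04; 2027-06-21 falls inside that range.
(3) permitted from 2027-06-27 + 20 days = 2027-07-17 onward; done 2027-07-20, after the minimum wait.
(4) permitted from 2027-07-20 + 15 days = 2027-08-04 onward; done 2027-08-05, after the minimum wait.
(5) due by 2027-05-30 + 103 days = 2027-09-10; 2027-08-24 is within that limit.

None — every step was satisfied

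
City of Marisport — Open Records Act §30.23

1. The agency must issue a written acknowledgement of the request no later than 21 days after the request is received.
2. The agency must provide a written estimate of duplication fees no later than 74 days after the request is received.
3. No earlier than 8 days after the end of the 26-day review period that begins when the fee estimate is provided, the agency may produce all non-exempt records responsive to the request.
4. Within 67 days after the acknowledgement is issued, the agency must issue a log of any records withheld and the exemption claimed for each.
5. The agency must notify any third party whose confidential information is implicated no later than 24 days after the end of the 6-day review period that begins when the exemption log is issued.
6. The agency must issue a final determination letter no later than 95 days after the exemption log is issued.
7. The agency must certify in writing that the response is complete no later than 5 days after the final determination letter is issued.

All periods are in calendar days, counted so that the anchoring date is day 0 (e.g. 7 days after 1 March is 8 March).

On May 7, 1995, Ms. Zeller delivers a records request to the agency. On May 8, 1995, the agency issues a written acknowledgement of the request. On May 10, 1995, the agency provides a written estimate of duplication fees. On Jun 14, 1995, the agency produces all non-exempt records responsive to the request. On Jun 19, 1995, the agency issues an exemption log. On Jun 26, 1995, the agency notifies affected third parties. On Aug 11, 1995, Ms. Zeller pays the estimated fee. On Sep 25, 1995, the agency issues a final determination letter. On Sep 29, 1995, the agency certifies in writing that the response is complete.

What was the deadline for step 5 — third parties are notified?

The exemption log is issued on Jun 19, 1995; the 6-day review period therefore ends Jun 25, 1995, and step 5 runs from that date. 24 days after Jun 25, 1995 is Jul 19, 1995.

Jul 19, 1995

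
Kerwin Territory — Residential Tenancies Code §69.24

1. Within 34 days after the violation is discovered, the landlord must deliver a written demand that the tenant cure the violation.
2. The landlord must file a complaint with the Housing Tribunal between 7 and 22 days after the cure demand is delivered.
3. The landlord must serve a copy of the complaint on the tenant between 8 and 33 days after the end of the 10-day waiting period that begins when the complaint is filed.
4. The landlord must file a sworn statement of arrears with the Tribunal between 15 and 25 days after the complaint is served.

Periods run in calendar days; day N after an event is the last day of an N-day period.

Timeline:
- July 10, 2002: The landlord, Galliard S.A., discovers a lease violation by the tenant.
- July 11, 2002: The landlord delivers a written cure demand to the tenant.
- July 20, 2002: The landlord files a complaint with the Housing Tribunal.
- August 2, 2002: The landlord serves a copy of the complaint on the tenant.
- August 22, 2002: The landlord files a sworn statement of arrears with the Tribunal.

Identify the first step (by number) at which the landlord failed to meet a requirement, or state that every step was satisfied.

Step 1: 34 days after July 10, 2002 (when the violation is discovered) is August 13, 2002; completed July 11, 2002, before the deadline.
Step 2: the window is 7–22 days after July 11, 2002 (when the cure demand is delivered), so July 18, 2002 through August 2, 2002; done July 20, 2002 — within the window.
Step 3: the window is 8–33 days after July 30, 2002 (end of the 10-day waiting period, which began when the complaint is filed on July 20, 2002), so August 7, 2002 through September 1, 2002; August 2, 2002 is 5 days too early.
No need to go further; step 3 was not satisfied.

Step 3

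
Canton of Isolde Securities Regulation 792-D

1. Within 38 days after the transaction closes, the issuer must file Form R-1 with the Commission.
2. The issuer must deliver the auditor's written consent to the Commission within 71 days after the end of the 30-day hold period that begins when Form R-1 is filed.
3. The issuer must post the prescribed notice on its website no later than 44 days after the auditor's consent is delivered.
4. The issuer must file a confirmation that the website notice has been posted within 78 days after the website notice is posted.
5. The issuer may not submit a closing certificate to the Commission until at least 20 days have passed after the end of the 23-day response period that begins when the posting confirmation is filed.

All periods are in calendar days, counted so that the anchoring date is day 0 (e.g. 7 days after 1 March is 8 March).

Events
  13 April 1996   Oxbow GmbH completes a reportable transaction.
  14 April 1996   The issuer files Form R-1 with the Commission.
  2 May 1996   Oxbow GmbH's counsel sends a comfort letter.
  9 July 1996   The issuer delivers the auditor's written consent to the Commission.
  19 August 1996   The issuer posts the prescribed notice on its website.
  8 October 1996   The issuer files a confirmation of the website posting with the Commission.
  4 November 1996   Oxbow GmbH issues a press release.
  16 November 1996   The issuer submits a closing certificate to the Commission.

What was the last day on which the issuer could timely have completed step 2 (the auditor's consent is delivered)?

24 July 1996

Form R-1 is filed on 14 April 1996; the 30-day hold period therefore ends 14 May 1996, and step 2 runs from that date. 71 days after 14 May 1996 is 24 July 1996.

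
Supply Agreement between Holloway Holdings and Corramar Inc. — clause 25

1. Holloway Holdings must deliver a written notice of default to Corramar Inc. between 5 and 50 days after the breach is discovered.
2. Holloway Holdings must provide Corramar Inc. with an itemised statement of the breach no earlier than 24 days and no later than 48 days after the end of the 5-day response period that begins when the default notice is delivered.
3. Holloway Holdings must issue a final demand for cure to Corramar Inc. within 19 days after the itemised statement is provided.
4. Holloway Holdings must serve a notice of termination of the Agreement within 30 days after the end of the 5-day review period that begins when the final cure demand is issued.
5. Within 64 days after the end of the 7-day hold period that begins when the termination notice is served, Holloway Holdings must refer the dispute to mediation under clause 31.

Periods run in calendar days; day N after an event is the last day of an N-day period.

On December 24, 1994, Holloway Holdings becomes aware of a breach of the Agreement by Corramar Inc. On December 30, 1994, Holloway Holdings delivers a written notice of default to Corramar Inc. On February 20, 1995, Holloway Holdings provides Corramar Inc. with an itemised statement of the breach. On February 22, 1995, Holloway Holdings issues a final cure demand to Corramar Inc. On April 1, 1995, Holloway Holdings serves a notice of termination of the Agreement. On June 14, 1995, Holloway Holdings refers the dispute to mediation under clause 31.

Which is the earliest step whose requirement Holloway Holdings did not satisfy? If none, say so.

Step 1: the window is 5–50 days after December 24, 1994 (when the breach is discovered), so December 29, 1994 through February 12, 1995; December 30, 1994 falls inside that range.
Step 2: the window is 24–48 days after January 4, 1995 (end of the 5-day response period, which began when the default notice is delivered on December 30, 1994), so January 28, 1995 through February 21, 1995; done February 20, 1995, which is between those dates.
Step 3: 19 days after February 20, 1995 (when the itemised statement is provided) is March 11, 1995; February 22, 1995 is within that limit.
Step 4: 30 days after February 27, 1995 (end of the 5-day review period, which began when the final cure demand is issued on February 22, 1995) is March 29, 1995; April 1, 1995 misses that deadline by 3 days.

Step 4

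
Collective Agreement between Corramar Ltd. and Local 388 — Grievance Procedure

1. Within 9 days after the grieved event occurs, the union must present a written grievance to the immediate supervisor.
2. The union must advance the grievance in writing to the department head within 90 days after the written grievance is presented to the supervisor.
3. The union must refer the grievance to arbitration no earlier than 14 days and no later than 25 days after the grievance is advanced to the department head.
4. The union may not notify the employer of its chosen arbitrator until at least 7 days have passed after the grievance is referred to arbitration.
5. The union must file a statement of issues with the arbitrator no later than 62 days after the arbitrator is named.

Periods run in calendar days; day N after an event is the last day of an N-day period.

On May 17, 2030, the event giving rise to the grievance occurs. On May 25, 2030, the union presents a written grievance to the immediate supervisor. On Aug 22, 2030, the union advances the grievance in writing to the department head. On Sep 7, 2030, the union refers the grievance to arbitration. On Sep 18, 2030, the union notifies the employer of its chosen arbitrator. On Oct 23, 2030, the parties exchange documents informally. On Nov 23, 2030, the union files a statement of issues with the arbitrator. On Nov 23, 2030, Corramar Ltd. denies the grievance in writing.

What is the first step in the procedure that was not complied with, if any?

Step 1: 9 days after May 17, 2030 (when the grieved event occurs) is May 26, 2030; completed May 25, 2030, before the deadline.
Step 2: 90 days after May 25, 2030 (when the written grievance is presented to the supervisor) is Aug 23, 2030; Aug 22, 2030 is within that limit.
Step 3: the window is 14–25 days after Aug 22, 2030 (when the grievance is advanced to the department head), so Sep 5, 2030 through Sep 16, 2030; Sep 7, 2030 falls inside that range.
Step 4: the earliest permitted date is 7 days after Sep 7, 2030 (when the grievance is referred to arbitration), i.e. Sep 14, 2030; Sep 18, 2030 is on or after that date.
Step 5: 62 days after Sep 18, 2030 (when the arbitrator is named) is Nov 19, 2030; done Nov 23, 2030 — 4 days late.
That is the first point of non-compliance.

Step 5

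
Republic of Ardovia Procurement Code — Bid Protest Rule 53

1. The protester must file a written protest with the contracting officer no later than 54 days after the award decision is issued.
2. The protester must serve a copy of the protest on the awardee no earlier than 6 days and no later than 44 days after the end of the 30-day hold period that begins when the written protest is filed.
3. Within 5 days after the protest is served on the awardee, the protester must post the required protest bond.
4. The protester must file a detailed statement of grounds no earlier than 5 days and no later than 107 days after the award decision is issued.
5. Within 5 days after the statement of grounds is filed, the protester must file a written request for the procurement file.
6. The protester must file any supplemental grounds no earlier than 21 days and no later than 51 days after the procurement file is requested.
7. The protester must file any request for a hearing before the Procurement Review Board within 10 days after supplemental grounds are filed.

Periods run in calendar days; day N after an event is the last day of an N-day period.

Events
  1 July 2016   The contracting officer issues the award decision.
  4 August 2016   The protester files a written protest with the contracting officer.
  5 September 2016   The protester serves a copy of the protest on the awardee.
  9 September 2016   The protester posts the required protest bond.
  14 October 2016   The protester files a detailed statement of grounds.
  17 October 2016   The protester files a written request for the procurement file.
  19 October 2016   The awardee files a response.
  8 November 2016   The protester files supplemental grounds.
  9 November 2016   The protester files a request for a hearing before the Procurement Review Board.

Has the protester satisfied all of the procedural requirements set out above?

Step 1 — counting 54 days from 1 July 2016 (when the award decision is issued) gives a deadline of 24 August 2016; completed 4 August 2016, before the deadline.
Step 2 — 6 and 44 days from 3 September 2016 (end of the 30-day hold period, which began when the written protest is filed on 4 August 2016) are 9 September 2016 and 17 October 2016 respectively; done 5 September 2016 — 4 days before the window opened.

No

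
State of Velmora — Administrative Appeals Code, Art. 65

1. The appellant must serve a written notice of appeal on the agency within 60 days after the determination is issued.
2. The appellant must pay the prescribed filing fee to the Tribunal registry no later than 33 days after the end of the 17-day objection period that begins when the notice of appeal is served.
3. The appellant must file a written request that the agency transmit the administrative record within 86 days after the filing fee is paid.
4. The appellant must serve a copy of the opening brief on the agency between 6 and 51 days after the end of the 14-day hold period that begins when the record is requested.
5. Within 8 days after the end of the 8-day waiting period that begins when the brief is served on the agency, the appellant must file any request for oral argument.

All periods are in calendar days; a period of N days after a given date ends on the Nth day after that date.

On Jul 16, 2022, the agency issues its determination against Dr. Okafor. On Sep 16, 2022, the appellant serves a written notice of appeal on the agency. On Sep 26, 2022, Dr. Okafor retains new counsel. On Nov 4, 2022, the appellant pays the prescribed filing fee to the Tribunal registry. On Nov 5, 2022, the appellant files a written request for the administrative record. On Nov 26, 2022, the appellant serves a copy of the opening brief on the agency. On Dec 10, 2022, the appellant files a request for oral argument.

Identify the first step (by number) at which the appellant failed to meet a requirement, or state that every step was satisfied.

Step 1

Step 1 — counting 60 days from Jul 16, 2022 (when the determination is issued) gives a deadline of Sep 14, 2022; not done until Sep 16, 2022, 2 days after the deadline.
That is the first point of non-compliance.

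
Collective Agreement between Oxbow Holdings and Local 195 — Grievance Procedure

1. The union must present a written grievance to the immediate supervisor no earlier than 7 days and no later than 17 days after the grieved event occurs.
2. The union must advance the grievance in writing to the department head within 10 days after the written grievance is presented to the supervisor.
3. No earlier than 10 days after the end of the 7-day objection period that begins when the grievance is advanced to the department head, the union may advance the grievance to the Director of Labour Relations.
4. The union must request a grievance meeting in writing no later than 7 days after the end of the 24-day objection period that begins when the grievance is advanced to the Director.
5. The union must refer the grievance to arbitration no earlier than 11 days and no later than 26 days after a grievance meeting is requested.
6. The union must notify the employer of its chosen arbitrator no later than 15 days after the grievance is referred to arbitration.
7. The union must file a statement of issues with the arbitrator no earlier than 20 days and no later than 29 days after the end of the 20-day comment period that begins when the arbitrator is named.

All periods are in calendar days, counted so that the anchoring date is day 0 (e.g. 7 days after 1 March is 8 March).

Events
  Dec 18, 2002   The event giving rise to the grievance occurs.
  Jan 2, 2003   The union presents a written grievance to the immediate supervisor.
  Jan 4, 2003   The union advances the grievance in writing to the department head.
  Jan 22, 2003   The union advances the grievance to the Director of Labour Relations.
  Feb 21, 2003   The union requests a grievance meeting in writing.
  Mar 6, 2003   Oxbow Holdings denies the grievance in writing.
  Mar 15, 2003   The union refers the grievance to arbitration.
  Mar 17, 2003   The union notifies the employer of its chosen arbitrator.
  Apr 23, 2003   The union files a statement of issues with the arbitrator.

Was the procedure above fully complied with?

(1) the permitted window runs from Dec 18, 2002 + 7 = Dec 25, 2002 to Dec 18, 2002 + 17 = Jan 4, 2003; done Jan 2, 2003, which is between those dates.
(2) due by Jan 2, 2003 + 10 days = Jan 12, 2003; Jan 4, 2003 is within that limit.
(3) permitted from Jan 11, 2003 + 10 days = Jan 21, 2003 onward; Jan 22, 2003 is on or after that date.
(4) due by Feb 15, 2003 + 7 days = Feb 22, 2003; Feb 21, 2003 is within that limit.
(5) the permitted window runs from Feb 21, 2003 + 11 = Mar 4, 2003 to Feb 21, 2003 + 26 = Mar 19, 2003; Mar 15, 2003 falls inside that range.
(6) due by Mar 15, 2003 + 15 days = Mar 30, 2003; completed Mar 17, 2003, before the deadline.
(7) the permitted window runs from Apr 6, 2003 + 20 = Apr 26, 2003 to Apr 6, 2003 + 29 = May 5, 2003; done Apr 23, 2003 — 3 days before the window opened.
The procedure was therefore not followed at step 7.

No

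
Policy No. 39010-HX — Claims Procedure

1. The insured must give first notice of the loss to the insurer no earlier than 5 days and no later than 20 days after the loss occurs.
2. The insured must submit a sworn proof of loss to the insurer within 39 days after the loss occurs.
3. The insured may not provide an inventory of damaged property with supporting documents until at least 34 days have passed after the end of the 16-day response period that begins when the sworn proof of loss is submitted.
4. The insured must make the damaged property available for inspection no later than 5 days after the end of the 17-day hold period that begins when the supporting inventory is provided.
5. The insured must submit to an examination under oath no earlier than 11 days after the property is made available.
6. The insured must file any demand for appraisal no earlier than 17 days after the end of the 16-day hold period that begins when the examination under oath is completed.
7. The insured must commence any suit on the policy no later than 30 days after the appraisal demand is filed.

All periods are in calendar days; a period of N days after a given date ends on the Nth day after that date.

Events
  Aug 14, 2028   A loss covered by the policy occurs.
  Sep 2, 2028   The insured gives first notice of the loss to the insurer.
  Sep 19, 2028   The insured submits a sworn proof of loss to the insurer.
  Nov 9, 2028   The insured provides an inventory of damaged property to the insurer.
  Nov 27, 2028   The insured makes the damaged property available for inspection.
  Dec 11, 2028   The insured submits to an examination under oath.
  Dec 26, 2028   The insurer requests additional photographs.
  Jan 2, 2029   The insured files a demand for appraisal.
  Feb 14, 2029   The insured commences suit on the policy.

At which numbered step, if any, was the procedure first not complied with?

Step 6

(1) the permitted window runs from Aug 14, 2028 + 5 = Aug 19, 2028 to Aug 14, 2028 + 20 = Sep 3, 2028; Sep 2, 2028 falls inside that range.
(2) due by Aug 14, 2028 + 39 days = Sep 22, 2028; done Sep 19, 2028 — timely.
(3) permitted from Oct 5, 2028 + 34 days = Nov 8, 2028 onward; done Nov 9, 2028 — permitted.
(4) due by Nov 26, 2028 + 5 days = Dec 1, 2028; done Nov 27, 2028 — timely.
(5) permitted from Nov 27, 2028 + 11 days = Dec 8, 2028 onward; done Dec 11, 2028 — permitted.
(6) permitted from Dec 27, 2028 + 17 days = Jan 13, 2029 onward; Jan 2, 2029 is 11 days before the earliest permitted date.
The analysis stops there.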